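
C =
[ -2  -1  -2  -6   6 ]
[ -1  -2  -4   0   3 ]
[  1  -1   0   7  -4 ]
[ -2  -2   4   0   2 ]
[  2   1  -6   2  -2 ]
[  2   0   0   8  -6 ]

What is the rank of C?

Row reduce to echelon form.
R2 ← R2 − (1/2)·R1: [0, -3/2, -3, 3, 0]
R3 ← R3 + (1/2)·R1: [0, -3/2, -1, 4, -1]
R4 ← R4 − R1: [0, -1, 6, 6, -4]
R5 ← R5 + R1: [0, 0, -8, -4, 4]
R6 ← R6 + R1: [0, -1, -2, 2, 0]
R3 ← R3 − R2: [0, 0, 2, 1, -1]
R4 ← R4 − (2/3)·R2: [0, 0, 8, 4, -4]
R6 ← R6 − (2/3)·R2: [0, 0, 0, 0, 0]
R4 ← R4 − (4)·R3: [0, 0, 0, 0, 0]
R5 ← R5 + (4)·R3: [0, 0, 0, 0, 0]
Echelon form has 3 nonzero rows, so rank(C) = 3.

3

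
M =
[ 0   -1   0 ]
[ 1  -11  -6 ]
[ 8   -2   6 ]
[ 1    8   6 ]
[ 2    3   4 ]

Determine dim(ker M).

Row reduce to echelon form.
Swap R1 ↔ R2
R3 ← R3 − (8)·R1: [0, 86, 54]
R4 ← R4 − R1: [0, 19, 12]
R5 ← R5 − (2)·R1: [0, 25, 16]
R3 ← R3 + (86)·R2: [0, 0, 54]
R4 ← R4 + (19)·R2: [0, 0, 12]
R5 ← R5 + (25)·R2: [0, 0, 16]
R4 ← R4 − (2/9)·R3: [0, 0, 0]
R5 ← R5 − (8/27)·R3: [0, 0, 0]
3 nonzero rows, so rank(M) = 3.
M has 3 columns; by rank–nullity, nullity = 3 − 3 = 0.

0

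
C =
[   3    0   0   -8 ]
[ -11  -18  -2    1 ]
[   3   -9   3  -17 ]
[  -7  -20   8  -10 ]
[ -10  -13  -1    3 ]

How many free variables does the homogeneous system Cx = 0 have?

Row reduce to echelon form.
R2 ← R2 + (11/3)·R1: [0, -18, -2, -85/3]
R3 ← R3 − R1: [0, -9, 3, -9]
R4 ← R4 + (7/3)·R1: [0, -20, 8, -86/3]
R5 ← R5 + (10/3)·R1: [0, -13, -1, -71/3]
R3 ← R3 − (1/2)·R2: [0, 0, 4, 31/6]
R4 ← R4 − (10/9)·R2: [0, 0, 92/9, 76/27]
R5 ← R5 − (13/18)·R2: [0, 0, 4/9, -173/54]
R4 ← R4 − (23/9)·R3: [0, 0, 0, -187/18]
R5 ← R5 − (1/9)·R3: [0, 0, 0, -34/9]
R5 ← R5 − (4/11)·R4: [0, 0, 0, 0]
4 nonzero rows, so rank(C) = 4.
C has 4 columns; by rank–nullity, nullity = 4 − 4 = 0.

0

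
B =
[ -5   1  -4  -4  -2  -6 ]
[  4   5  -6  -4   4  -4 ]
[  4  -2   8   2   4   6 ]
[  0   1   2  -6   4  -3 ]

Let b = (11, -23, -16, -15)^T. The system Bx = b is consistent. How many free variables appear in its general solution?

2

Row reduce the augmented matrix [B | b].
R2 ← R2 + (4/5)·R1: [0, 29/5, -46/5, -36/5, 12/5, -44/5, -71/5]
R3 ← R3 + (4/5)·R1: [0, -6/5, 24/5, -6/5, 12/5, 6/5, -36/5]
R3 ← R3 + (6/29)·R2: [0, 0, 84/29, -78/29, 84/29, -18/29, -294/29]
R4 ← R4 − (5/29)·R2: [0, 0, 104/29, -138/29, 104/29, -43/29, -364/29]
R4 ← R4 − (26/21)·R3: [0, 0, 0, -10/7, 0, -5/7, 0]
The echelon form has 4 nonzero rows, and every pivot lies in the first 6 columns, so rank(B) = rank([B|b]) = 4.
The system is consistent.
Free variables = (unknowns) − (rank) = 6 − 4 = 2.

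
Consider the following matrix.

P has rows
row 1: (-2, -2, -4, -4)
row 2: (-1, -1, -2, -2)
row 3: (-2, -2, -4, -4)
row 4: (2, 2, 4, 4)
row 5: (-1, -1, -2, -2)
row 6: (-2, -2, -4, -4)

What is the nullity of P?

Row reduce to echelon form.
R2 ← R2 − (1/2)·R1: [0, 0, 0, 0]
R3 ← R3 − R1: [0, 0, 0, 0]
R4 ← R4 + R1: [0, 0, 0, 0]
R5 ← R5 − (1/2)·R1: [0, 0, 0, 0]
R6 ← R6 − R1: [0, 0, 0, 0]
1 nonzero row, so rank(P) = 1.
P has 4 columns; by rank–nullity, nullity = 4 − 1 = 3.

3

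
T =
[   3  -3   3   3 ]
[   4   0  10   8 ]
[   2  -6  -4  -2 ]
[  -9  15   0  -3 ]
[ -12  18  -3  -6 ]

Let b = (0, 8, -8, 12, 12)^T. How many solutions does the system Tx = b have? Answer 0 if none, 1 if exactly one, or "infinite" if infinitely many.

Row reduce the augmented matrix [T | b].
R2 ← R2 − (4/3)·R1: [0, 4, 6, 4, 8]
R3 ← R3 − (2/3)·R1: [0, -4, -6, -4, -8]
R4 ← R4 + (3)·R1: [0, 6, 9, 6, 12]
R5 ← R5 + (4)·R1: [0, 6, 9, 6, 12]
R3 ← R3 + R2: [0, 0, 0, 0, 0]
R4 ← R4 − (3/2)·R2: [0, 0, 0, 0, 0]
R5 ← R5 − (3/2)·R2: [0, 0, 0, 0, 0]
The echelon form has 2 nonzero rows, and every pivot lies in the first 4 columns, so rank(T) = rank([T|b]) = 2.
The system is consistent.
rank = 2 < 4 unknowns, so there are infinitely many solutions.

infinite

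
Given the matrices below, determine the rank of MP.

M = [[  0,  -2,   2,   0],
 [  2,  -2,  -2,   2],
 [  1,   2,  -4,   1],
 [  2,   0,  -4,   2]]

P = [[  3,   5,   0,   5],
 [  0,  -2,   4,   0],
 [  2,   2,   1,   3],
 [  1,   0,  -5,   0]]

First compute MP:
[[  4,   8,  -6,   6],
 [  4,  10, -20,   4],
 [ -4,  -7,  -1,  -7],
 [  0,   2, -14,  -2]]
Now row reduce the product.
R2 ← R2 − R1: [0, 2, -14, -2]
R3 ← R3 + R1: [0, 1, -7, -1]
R3 ← R3 − (1/2)·R2: [0, 0, 0, 0]
R4 ← R4 − R2: [0, 0, 0, 0]
2 nonzero rows, so rank(MP) = 2.

2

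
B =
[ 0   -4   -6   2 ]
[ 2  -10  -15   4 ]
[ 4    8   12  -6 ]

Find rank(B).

2

Row reduce to echelon form.
Swap R1 ↔ R2
R3 ← R3 − (2)·R1: [0, 28, 42, -14]
R3 ← R3 + (7)·R2: [0, 0, 0, 0]
Echelon form has 2 nonzero rows, so rank(B) = 2.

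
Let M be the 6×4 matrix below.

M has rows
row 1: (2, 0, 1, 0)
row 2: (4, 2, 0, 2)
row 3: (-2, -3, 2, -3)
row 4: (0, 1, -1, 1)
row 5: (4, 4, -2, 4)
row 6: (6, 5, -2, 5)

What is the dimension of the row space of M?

2

Row reduce to echelon form.
R2 ← R2 − (2)·R1: [0, 2, -2, 2]
R3 ← R3 + R1: [0, -3, 3, -3]
R5 ← R5 − (2)·R1: [0, 4, -4, 4]
R6 ← R6 − (3)·R1: [0, 5, -5, 5]
R3 ← R3 + (3/2)·R2: [0, 0, 0, 0]
R4 ← R4 − (1/2)·R2: [0, 0, 0, 0]
R5 ← R5 − (2)·R2: [0, 0, 0, 0]
R6 ← R6 − (5/2)·R2: [0, 0, 0, 0]
Echelon form has 2 nonzero rows, so rank(M) = 2.
The row space has dimension equal to the rank: 2.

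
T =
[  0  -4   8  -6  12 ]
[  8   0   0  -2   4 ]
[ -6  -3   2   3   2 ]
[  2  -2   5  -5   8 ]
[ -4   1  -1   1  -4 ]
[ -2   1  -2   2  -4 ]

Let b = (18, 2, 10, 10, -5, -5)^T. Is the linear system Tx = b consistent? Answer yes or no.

yes

Row reduce the augmented matrix [T | b].
Swap R1 ↔ R2
R3 ← R3 + (3/4)·R1: [0, -3, 2, 3/2, 5, 23/2]
R4 ← R4 − (1/4)·R1: [0, -2, 5, -9/2, 7, 19/2]
R5 ← R5 + (1/2)·R1: [0, 1, -1, 0, -2, -4]
R6 ← R6 + (1/4)·R1: [0, 1, -2, 3/2, -3, -9/2]
R3 ← R3 − (3/4)·R2: [0, 0, -4, 6, -4, -2]
R4 ← R4 − (1/2)·R2: [0, 0, 1, -3/2, 1, 1/2]
R5 ← R5 + (1/4)·R2: [0, 0, 1, -3/2, 1, 1/2]
R6 ← R6 + (1/4)·R2: [0, 0, 0, 0, 0, 0]
R4 ← R4 + (1/4)·R3: [0, 0, 0, 0, 0, 0]
R5 ← R5 + (1/4)·R3: [0, 0, 0, 0, 0, 0]
The echelon form has 3 nonzero rows, and every pivot lies in the first 5 columns, so rank(T) = rank([T|b]) = 3.
The system is consistent.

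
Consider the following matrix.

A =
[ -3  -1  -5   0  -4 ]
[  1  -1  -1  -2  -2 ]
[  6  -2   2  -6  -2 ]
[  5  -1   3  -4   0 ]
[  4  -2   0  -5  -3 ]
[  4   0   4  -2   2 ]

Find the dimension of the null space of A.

3

Row reduce to echelon form.
R2 ← R2 + (1/3)·R1: [0, -4/3, -8/3, -2, -10/3]
R3 ← R3 + (2)·R1: [0, -4, -8, -6, -10]
R4 ← R4 + (5/3)·R1: [0, -8/3, -16/3, -4, -20/3]
R5 ← R5 + (4/3)·R1: [0, -10/3, -20/3, -5, -25/3]
R6 ← R6 + (4/3)·R1: [0, -4/3, -8/3, -2, -10/3]
R3 ← R3 − (3)·R2: [0, 0, 0, 0, 0]
R4 ← R4 − (2)·R2: [0, 0, 0, 0, 0]
R5 ← R5 − (5/2)·R2: [0, 0, 0, 0, 0]
R6 ← R6 − R2: [0, 0, 0, 0, 0]
2 nonzero rows, so rank(A) = 2.
A has 5 columns; by rank–nullity, nullity = 5 − 2 = 3.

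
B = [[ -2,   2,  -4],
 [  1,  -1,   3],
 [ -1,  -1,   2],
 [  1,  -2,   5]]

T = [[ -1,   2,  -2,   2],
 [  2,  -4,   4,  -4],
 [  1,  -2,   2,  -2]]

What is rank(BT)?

1

First compute BT:
[[  2,  -4,   4,  -4],
 [  0,   0,   0,   0],
 [  1,  -2,   2,  -2],
 [  0,   0,   0,   0]]
Now row reduce the product.
R3 ← R3 − (1/2)·R1: [0, 0, 0, 0]
1 nonzero row, so rank(BT) = 1.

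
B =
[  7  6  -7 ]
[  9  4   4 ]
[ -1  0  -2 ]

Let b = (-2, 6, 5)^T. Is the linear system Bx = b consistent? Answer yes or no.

Row reduce the augmented matrix [B | b].
R2 ← R2 − (9/7)·R1: [0, -26/7, 13, 60/7]
R3 ← R3 + (1/7)·R1: [0, 6/7, -3, 33/7]
R3 ← R3 + (3/13)·R2: [0, 0, 0, 87/13]
The echelon form has 3 nonzero rows; the last pivot sits in the augmented column, so rank(B) = 2 but rank([B|b]) = 3.
Since the ranks differ, the system is inconsistent.

no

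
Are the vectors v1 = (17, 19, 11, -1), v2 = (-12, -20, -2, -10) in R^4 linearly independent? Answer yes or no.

Form the matrix with these vectors as rows and row reduce.
R2 ← R2 + (12/17)·R1: [0, -112/17, 98/17, -182/17]
2 nonzero rows, so the 2 vectors span a space of dimension 2.
Since 2 = 2, the vectors are linearly independent.

yes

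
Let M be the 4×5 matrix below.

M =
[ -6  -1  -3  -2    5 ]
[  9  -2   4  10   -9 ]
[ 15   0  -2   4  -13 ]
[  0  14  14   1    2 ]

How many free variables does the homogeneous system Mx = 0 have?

Row reduce to echelon form.
R2 ← R2 + (3/2)·R1: [0, -7/2, -1/2, 7, -3/2]
R3 ← R3 + (5/2)·R1: [0, -5/2, -19/2, -1, -1/2]
R3 ← R3 − (5/7)·R2: [0, 0, -64/7, -6, 4/7]
R4 ← R4 + (4)·R2: [0, 0, 12, 29, -4]
R4 ← R4 + (21/16)·R3: [0, 0, 0, 169/8, -13/4]
4 nonzero rows, so rank(M) = 4.
M has 5 columns; by rank–nullity, nullity = 5 − 4 = 1.

1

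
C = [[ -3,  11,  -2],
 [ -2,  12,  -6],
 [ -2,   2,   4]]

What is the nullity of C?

1

Row reduce to echelon form.
R2 ← R2 − (2/3)·R1: [0, 14/3, -14/3]
R3 ← R3 − (2/3)·R1: [0, -16/3, 16/3]
R3 ← R3 + (8/7)·R2: [0, 0, 0]
2 nonzero rows, so rank(C) = 2.
C has 3 columns; by rank–nullity, nullity = 3 − 2 = 1.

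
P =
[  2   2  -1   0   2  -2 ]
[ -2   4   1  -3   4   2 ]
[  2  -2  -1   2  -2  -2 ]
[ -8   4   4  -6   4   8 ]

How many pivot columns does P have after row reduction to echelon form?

2

Row reduce to echelon form.
R2 ← R2 + R1: [0, 6, 0, -3, 6, 0]
R3 ← R3 − R1: [0, -4, 0, 2, -4, 0]
R4 ← R4 + (4)·R1: [0, 12, 0, -6, 12, 0]
R3 ← R3 + (2/3)·R2: [0, 0, 0, 0, 0, 0]
R4 ← R4 − (2)·R2: [0, 0, 0, 0, 0, 0]
Echelon form has 2 nonzero rows, so rank(P) = 2.
Each nonzero row contributes one pivot column: 2 pivot columns.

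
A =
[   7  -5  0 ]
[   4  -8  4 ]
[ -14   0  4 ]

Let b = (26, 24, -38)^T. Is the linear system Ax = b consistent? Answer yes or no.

yes

Row reduce the augmented matrix [A | b].
R2 ← R2 − (4/7)·R1: [0, -36/7, 4, 64/7]
R3 ← R3 + (2)·R1: [0, -10, 4, 14]
R3 ← R3 − (35/18)·R2: [0, 0, -34/9, -34/9]
The echelon form has 3 nonzero rows, and every pivot lies in the first 3 columns, so rank(A) = rank([A|b]) = 3.
The system is consistent.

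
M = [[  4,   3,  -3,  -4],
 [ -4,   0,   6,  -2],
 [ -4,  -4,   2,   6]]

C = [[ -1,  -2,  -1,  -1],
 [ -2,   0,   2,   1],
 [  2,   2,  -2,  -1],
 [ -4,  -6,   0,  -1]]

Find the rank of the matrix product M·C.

First compute MC:
[[  0,  10,   8,   6],
 [ 24,  32,  -8,   0],
 [ -8, -24,  -8,  -8]]
Now row reduce the product.
Swap R1 ↔ R2
R3 ← R3 + (1/3)·R1: [0, -40/3, -32/3, -8]
R3 ← R3 + (4/3)·R2: [0, 0, 0, 0]
2 nonzero rows, so rank(MC) = 2.

2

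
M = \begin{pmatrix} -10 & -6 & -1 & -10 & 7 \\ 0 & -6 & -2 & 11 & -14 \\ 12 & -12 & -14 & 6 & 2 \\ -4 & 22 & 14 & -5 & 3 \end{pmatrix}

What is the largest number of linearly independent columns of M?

4

Row reduce to echelon form.
R3 ← R3 + (6/5)·R1: [0, -96/5, -76/5, -6, 52/5]
R4 ← R4 − (2/5)·R1: [0, 122/5, 72/5, -1, 1/5]
R3 ← R3 − (16/5)·R2: [0, 0, -44/5, -206/5, 276/5]
R4 ← R4 + (61/15)·R2: [0, 0, 94/15, 656/15, -851/15]
R4 ← R4 + (47/66)·R3: [0, 0, 0, 475/33, -575/33]
Echelon form has 4 nonzero rows, so rank(M) = 4.
The rank gives the maximum number of linearly independent columns: 4.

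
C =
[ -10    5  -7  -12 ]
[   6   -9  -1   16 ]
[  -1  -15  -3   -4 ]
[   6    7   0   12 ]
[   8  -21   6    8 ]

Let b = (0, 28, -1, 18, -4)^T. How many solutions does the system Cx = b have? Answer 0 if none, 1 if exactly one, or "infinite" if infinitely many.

Row reduce the augmented matrix [C | b].
R2 ← R2 + (3/5)·R1: [0, -6, -26/5, 44/5, 28]
R3 ← R3 − (1/10)·R1: [0, -31/2, -23/10, -14/5, -1]
R4 ← R4 + (3/5)·R1: [0, 10, -21/5, 24/5, 18]
R5 ← R5 + (4/5)·R1: [0, -17, 2/5, -8/5, -4]
R3 ← R3 − (31/12)·R2: [0, 0, 167/15, -383/15, -220/3]
R4 ← R4 + (5/3)·R2: [0, 0, -193/15, 292/15, 194/3]
R5 ← R5 − (17/6)·R2: [0, 0, 227/15, -398/15, -250/3]
R4 ← R4 + (193/167)·R3: [0, 0, 0, -1677/167, -3354/167]
R5 ← R5 − (227/167)·R3: [0, 0, 0, 1365/167, 2730/167]
R5 ← R5 + (35/43)·R4: [0, 0, 0, 0, 0]
The echelon form has 4 nonzero rows, and every pivot lies in the first 4 columns, so rank(C) = rank([C|b]) = 4.
The system is consistent.
rank = 4 = number of unknowns, so the solution is unique.

1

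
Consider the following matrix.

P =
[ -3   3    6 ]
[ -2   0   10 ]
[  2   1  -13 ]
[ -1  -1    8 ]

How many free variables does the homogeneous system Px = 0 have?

1

Row reduce to echelon form.
R2 ← R2 − (2/3)·R1: [0, -2, 6]
R3 ← R3 + (2/3)·R1: [0, 3, -9]
R4 ← R4 − (1/3)·R1: [0, -2, 6]
R3 ← R3 + (3/2)·R2: [0, 0, 0]
R4 ← R4 − R2: [0, 0, 0]
2 nonzero rows, so rank(P) = 2.
P has 3 columns; by rank–nullity, nullity = 3 − 2 = 1.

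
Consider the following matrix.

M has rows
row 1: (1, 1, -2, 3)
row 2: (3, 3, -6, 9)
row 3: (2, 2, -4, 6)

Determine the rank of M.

Row reduce to echelon form.
R2 ← R2 − (3)·R1: [0, 0, 0, 0]
R3 ← R3 − (2)·R1: [0, 0, 0, 0]
Echelon form has 1 nonzero row, so rank(M) = 1.

1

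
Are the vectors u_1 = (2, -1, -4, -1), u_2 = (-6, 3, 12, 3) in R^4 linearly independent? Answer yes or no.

no

Form the matrix with these vectors as rows and row reduce.
R2 ← R2 + (3)·R1: [0, 0, 0, 0]
1 nonzero row, so the 2 vectors span a space of dimension 1.
Since 1 < 2, the vectors are linearly dependent.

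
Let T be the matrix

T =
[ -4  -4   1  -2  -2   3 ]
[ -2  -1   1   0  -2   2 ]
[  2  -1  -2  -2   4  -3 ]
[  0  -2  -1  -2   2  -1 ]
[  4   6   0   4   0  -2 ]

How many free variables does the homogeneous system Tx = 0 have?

Row reduce to echelon form.
R2 ← R2 − (1/2)·R1: [0, 1, 1/2, 1, -1, 1/2]
R3 ← R3 + (1/2)·R1: [0, -3, -3/2, -3, 3, -3/2]
R5 ← R5 + R1: [0, 2, 1, 2, -2, 1]
R3 ← R3 + (3)·R2: [0, 0, 0, 0, 0, 0]
R4 ← R4 + (2)·R2: [0, 0, 0, 0, 0, 0]
R5 ← R5 − (2)·R2: [0, 0, 0, 0, 0, 0]
2 nonzero rows, so rank(T) = 2.
T has 6 columns; by rank–nullity, nullity = 6 − 2 = 4.

4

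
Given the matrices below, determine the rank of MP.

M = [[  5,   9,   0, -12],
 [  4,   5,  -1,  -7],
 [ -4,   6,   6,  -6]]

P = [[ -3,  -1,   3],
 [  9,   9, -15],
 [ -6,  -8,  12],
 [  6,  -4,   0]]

2

First compute MP:
[[ -6, 124, -120],
 [ -3,  77, -75],
 [ -6,  34, -30]]
Now row reduce the product.
R2 ← R2 − (1/2)·R1: [0, 15, -15]
R3 ← R3 − R1: [0, -90, 90]
R3 ← R3 + (6)·R2: [0, 0, 0]
2 nonzero rows, so rank(MP) = 2.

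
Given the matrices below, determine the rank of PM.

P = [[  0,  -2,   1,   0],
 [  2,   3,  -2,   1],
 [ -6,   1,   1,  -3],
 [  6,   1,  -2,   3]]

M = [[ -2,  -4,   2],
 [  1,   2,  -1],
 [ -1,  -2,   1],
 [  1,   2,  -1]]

1

First compute PM:
[[ -3,  -6,   3],
 [  2,   4,  -2],
 [  9,  18,  -9],
 [ -6, -12,   6]]
Now row reduce the product.
R2 ← R2 + (2/3)·R1: [0, 0, 0]
R3 ← R3 + (3)·R1: [0, 0, 0]
R4 ← R4 − (2)·R1: [0, 0, 0]
1 nonzero row, so rank(PM) = 1.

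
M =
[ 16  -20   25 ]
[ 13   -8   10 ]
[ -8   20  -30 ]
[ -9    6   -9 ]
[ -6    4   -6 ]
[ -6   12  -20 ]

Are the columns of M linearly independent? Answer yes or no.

Row reduce M to echelon form.
R2 ← R2 − (13/16)·R1: [0, 33/4, -165/16]
R3 ← R3 + (1/2)·R1: [0, 10, -35/2]
R4 ← R4 + (9/16)·R1: [0, -21/4, 81/16]
R5 ← R5 + (3/8)·R1: [0, -7/2, 27/8]
R6 ← R6 + (3/8)·R1: [0, 9/2, -85/8]
R3 ← R3 − (40/33)·R2: [0, 0, -5]
R4 ← R4 + (7/11)·R2: [0, 0, -3/2]
R5 ← R5 + (14/33)·R2: [0, 0, -1]
R6 ← R6 − (6/11)·R2: [0, 0, -5]
R4 ← R4 − (3/10)·R3: [0, 0, 0]
R5 ← R5 − (1/5)·R3: [0, 0, 0]
R6 ← R6 − R3: [0, 0, 0]
3 pivots among 3 columns.
Every column is a pivot column, so the columns are linearly independent.

yes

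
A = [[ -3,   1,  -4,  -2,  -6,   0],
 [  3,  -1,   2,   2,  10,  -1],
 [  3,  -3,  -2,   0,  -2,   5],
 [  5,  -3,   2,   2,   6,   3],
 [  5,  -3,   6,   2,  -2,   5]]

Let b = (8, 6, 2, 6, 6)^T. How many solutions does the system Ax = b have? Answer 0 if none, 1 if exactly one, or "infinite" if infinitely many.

0

Row reduce the augmented matrix [A | b].
R2 ← R2 + R1: [0, 0, -2, 0, 4, -1, 14]
R3 ← R3 + R1: [0, -2, -6, -2, -8, 5, 10]
R4 ← R4 + (5/3)·R1: [0, -4/3, -14/3, -4/3, -4, 3, 58/3]
R5 ← R5 + (5/3)·R1: [0, -4/3, -2/3, -4/3, -12, 5, 58/3]
Swap R2 ↔ R3
R4 ← R4 − (2/3)·R2: [0, 0, -2/3, 0, 4/3, -1/3, 38/3]
R5 ← R5 − (2/3)·R2: [0, 0, 10/3, 0, -20/3, 5/3, 38/3]
R4 ← R4 − (1/3)·R3: [0, 0, 0, 0, 0, 0, 8]
R5 ← R5 + (5/3)·R3: [0, 0, 0, 0, 0, 0, 36]
R5 ← R5 − (9/2)·R4: [0, 0, 0, 0, 0, 0, 0]
The echelon form has 4 nonzero rows; the last pivot sits in the augmented column, so rank(A) = 3 but rank([A|b]) = 4.
Since the ranks differ, the system is inconsistent.
It has no solutions.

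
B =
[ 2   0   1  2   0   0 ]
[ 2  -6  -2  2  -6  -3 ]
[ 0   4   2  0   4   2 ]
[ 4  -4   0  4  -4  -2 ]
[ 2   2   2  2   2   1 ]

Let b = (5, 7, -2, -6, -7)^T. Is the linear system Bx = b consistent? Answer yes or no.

no

Row reduce the augmented matrix [B | b].
R2 ← R2 − R1: [0, -6, -3, 0, -6, -3, 2]
R4 ← R4 − (2)·R1: [0, -4, -2, 0, -4, -2, -16]
R5 ← R5 − R1: [0, 2, 1, 0, 2, 1, -12]
R3 ← R3 + (2/3)·R2: [0, 0, 0, 0, 0, 0, -2/3]
R4 ← R4 − (2/3)·R2: [0, 0, 0, 0, 0, 0, -52/3]
R5 ← R5 + (1/3)·R2: [0, 0, 0, 0, 0, 0, -34/3]
R4 ← R4 − (26)·R3: [0, 0, 0, 0, 0, 0, 0]
R5 ← R5 − (17)·R3: [0, 0, 0, 0, 0, 0, 0]
The echelon form has 3 nonzero rows; the last pivot sits in the augmented column, so rank(B) = 2 but rank([B|b]) = 3.
Since the ranks differ, the system is inconsistent.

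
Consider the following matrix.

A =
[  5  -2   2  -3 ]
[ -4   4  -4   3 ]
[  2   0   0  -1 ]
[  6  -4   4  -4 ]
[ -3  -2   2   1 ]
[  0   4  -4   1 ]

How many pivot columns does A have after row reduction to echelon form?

Row reduce to echelon form.
R2 ← R2 + (4/5)·R1: [0, 12/5, -12/5, 3/5]
R3 ← R3 − (2/5)·R1: [0, 4/5, -4/5, 1/5]
R4 ← R4 − (6/5)·R1: [0, -8/5, 8/5, -2/5]
R5 ← R5 + (3/5)·R1: [0, -16/5, 16/5, -4/5]
R3 ← R3 − (1/3)·R2: [0, 0, 0, 0]
R4 ← R4 + (2/3)·R2: [0, 0, 0, 0]
R5 ← R5 + (4/3)·R2: [0, 0, 0, 0]
R6 ← R6 − (5/3)·R2: [0, 0, 0, 0]
Echelon form has 2 nonzero rows, so rank(A) = 2.
Each nonzero row contributes one pivot column: 2 pivot columns.

2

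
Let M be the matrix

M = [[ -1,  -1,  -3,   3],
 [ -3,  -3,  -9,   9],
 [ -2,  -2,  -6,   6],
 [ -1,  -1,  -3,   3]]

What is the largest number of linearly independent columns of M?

1

Row reduce to echelon form.
R2 ← R2 − (3)·R1: [0, 0, 0, 0]
R3 ← R3 − (2)·R1: [0, 0, 0, 0]
R4 ← R4 − R1: [0, 0, 0, 0]
Echelon form has 1 nonzero row, so rank(M) = 1.
The rank gives the maximum number of linearly independent columns: 1.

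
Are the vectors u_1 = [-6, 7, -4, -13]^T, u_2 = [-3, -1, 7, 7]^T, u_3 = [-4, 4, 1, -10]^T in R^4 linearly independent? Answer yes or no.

yes

Form the matrix with these vectors as rows and row reduce.
R2 ← R2 − (1/2)·R1: [0, -9/2, 9, 27/2]
R3 ← R3 − (2/3)·R1: [0, -2/3, 11/3, -4/3]
R3 ← R3 − (4/27)·R2: [0, 0, 7/3, -10/3]
3 nonzero rows, so the 3 vectors span a space of dimension 3.
Since 3 = 3, the vectors are linearly independent.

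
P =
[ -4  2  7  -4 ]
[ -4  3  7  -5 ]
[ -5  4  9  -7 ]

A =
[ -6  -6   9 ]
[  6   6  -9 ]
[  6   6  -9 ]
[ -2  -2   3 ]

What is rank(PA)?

First compute PA:
[[ 86,  86, -129],
 [ 94,  94, -141],
 [122, 122, -183]]
Now row reduce the product.
R2 ← R2 − (47/43)·R1: [0, 0, 0]
R3 ← R3 − (61/43)·R1: [0, 0, 0]
1 nonzero row, so rank(PA) = 1.

1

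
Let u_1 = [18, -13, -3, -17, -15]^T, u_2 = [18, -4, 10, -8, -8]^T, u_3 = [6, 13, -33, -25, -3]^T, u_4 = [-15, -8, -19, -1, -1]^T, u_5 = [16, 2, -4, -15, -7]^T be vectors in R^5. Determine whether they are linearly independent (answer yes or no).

Form the matrix with these vectors as rows and row reduce.
R2 ← R2 − R1: [0, 9, 13, 9, 7]
R3 ← R3 − (1/3)·R1: [0, 52/3, -32, -58/3, 2]
R4 ← R4 + (5/6)·R1: [0, -113/6, -43/2, -91/6, -27/2]
R5 ← R5 − (8/9)·R1: [0, 122/9, -4/3, 1/9, 19/3]
R3 ← R3 − (52/27)·R2: [0, 0, -1540/27, -110/3, -310/27]
R4 ← R4 + (113/54)·R2: [0, 0, 154/27, 11/3, 31/27]
R5 ← R5 − (122/81)·R2: [0, 0, -1694/81, -121/9, -341/81]
R4 ← R4 + (1/10)·R3: [0, 0, 0, 0, 0]
R5 ← R5 − (11/30)·R3: [0, 0, 0, 0, 0]
3 nonzero rows, so the 5 vectors span a space of dimension 3.
Since 3 < 5, the vectors are linearly dependent.

no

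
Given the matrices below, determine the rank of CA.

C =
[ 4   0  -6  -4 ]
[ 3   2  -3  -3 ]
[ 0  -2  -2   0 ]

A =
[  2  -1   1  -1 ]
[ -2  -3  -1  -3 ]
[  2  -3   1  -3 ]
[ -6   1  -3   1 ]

First compute CA:
[[ 20,  10,  10,  10],
 [ 14,  -3,   7,  -3],
 [  0,  12,   0,  12]]
Now row reduce the product.
R2 ← R2 − (7/10)·R1: [0, -10, 0, -10]
R3 ← R3 + (6/5)·R2: [0, 0, 0, 0]
2 nonzero rows, so rank(CA) = 2.

2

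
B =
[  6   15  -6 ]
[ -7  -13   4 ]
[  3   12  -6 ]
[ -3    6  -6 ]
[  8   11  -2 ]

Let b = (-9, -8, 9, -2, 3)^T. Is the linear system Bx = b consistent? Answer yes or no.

Row reduce the augmented matrix [B | b].
R2 ← R2 + (7/6)·R1: [0, 9/2, -3, -37/2]
R3 ← R3 − (1/2)·R1: [0, 9/2, -3, 27/2]
R4 ← R4 + (1/2)·R1: [0, 27/2, -9, -13/2]
R5 ← R5 − (4/3)·R1: [0, -9, 6, 15]
R3 ← R3 − R2: [0, 0, 0, 32]
R4 ← R4 − (3)·R2: [0, 0, 0, 49]
R5 ← R5 + (2)·R2: [0, 0, 0, -22]
R4 ← R4 − (49/32)·R3: [0, 0, 0, 0]
R5 ← R5 + (11/16)·R3: [0, 0, 0, 0]
The echelon form has 3 nonzero rows; the last pivot sits in the augmented column, so rank(B) = 2 but rank([B|b]) = 3.
Since the ranks differ, the system is inconsistent.

no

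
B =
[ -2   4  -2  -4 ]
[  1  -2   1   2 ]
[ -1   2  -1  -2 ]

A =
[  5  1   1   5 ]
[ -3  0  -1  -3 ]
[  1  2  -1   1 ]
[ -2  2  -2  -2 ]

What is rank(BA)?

First compute BA:
[[-16, -14,   4, -16],
 [  8,   7,  -2,   8],
 [ -8,  -7,   2,  -8]]
Now row reduce the product.
R2 ← R2 + (1/2)·R1: [0, 0, 0, 0]
R3 ← R3 − (1/2)·R1: [0, 0, 0, 0]
1 nonzero row, so rank(BA) = 1.

1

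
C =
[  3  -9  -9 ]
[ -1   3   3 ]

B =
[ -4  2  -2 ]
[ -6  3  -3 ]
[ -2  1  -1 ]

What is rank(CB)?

1

First compute CB:
[[ 60, -30,  30],
 [-20,  10, -10]]
Now row reduce the product.
R2 ← R2 + (1/3)·R1: [0, 0, 0]
1 nonzero row, so rank(CB) = 1.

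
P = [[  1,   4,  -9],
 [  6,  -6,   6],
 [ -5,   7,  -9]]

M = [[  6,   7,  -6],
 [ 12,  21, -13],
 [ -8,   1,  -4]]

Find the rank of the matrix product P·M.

2

First compute PM:
[[126,  82, -22],
 [-84, -78,  18],
 [126, 103, -25]]
Now row reduce the product.
R2 ← R2 + (2/3)·R1: [0, -70/3, 10/3]
R3 ← R3 − R1: [0, 21, -3]
R3 ← R3 + (9/10)·R2: [0, 0, 0]
2 nonzero rows, so rank(PM) = 2.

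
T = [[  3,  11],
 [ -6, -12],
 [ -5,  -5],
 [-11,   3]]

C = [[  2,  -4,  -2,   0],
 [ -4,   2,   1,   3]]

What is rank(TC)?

2

First compute TC:
[[-38,  10,   5,  33],
 [ 36,   0,   0, -36],
 [ 10,  10,   5, -15],
 [-34,  50,  25,   9]]
Now row reduce the product.
R2 ← R2 + (18/19)·R1: [0, 180/19, 90/19, -90/19]
R3 ← R3 + (5/19)·R1: [0, 240/19, 120/19, -120/19]
R4 ← R4 − (17/19)·R1: [0, 780/19, 390/19, -390/19]
R3 ← R3 − (4/3)·R2: [0, 0, 0, 0]
R4 ← R4 − (13/3)·R2: [0, 0, 0, 0]
2 nonzero rows, so rank(TC) = 2.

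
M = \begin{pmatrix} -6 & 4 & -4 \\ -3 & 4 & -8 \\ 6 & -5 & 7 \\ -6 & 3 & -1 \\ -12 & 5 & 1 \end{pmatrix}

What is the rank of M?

2

Row reduce to echelon form.
R2 ← R2 − (1/2)·R1: [0, 2, -6]
R3 ← R3 + R1: [0, -1, 3]
R4 ← R4 − R1: [0, -1, 3]
R5 ← R5 − (2)·R1: [0, -3, 9]
R3 ← R3 + (1/2)·R2: [0, 0, 0]
R4 ← R4 + (1/2)·R2: [0, 0, 0]
R5 ← R5 + (3/2)·R2: [0, 0, 0]
Echelon form has 2 nonzero rows, so rank(M) = 2.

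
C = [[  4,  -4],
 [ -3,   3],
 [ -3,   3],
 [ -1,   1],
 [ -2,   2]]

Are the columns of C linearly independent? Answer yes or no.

no

Row reduce C to echelon form.
R2 ← R2 + (3/4)·R1: [0, 0]
R3 ← R3 + (3/4)·R1: [0, 0]
R4 ← R4 + (1/4)·R1: [0, 0]
R5 ← R5 + (1/2)·R1: [0, 0]
1 pivot among 2 columns.
Only 1 < 2 pivot columns, so the columns are linearly dependent.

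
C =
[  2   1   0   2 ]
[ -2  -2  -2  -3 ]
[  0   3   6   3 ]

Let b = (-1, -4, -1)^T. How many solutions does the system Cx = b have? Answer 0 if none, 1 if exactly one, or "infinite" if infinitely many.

Row reduce the augmented matrix [C | b].
R2 ← R2 + R1: [0, -1, -2, -1, -5]
R3 ← R3 + (3)·R2: [0, 0, 0, 0, -16]
The echelon form has 3 nonzero rows; the last pivot sits in the augmented column, so rank(C) = 2 but rank([C|b]) = 3.
Since the ranks differ, the system is inconsistent.
It has no solutions.

0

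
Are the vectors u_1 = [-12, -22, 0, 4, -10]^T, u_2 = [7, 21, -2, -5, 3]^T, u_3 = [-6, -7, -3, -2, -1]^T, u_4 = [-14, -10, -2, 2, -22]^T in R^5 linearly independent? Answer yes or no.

Form the matrix with these vectors as rows and row reduce.
R2 ← R2 + (7/12)·R1: [0, 49/6, -2, -8/3, -17/6]
R3 ← R3 − (1/2)·R1: [0, 4, -3, -4, 4]
R4 ← R4 − (7/6)·R1: [0, 47/3, -2, -8/3, -31/3]
R3 ← R3 − (24/49)·R2: [0, 0, -99/49, -132/49, 264/49]
R4 ← R4 − (94/49)·R2: [0, 0, 90/49, 120/49, -240/49]
R4 ← R4 + (10/11)·R3: [0, 0, 0, 0, 0]
3 nonzero rows, so the 4 vectors span a space of dimension 3.
Since 3 < 4, the vectors are linearly dependent.

no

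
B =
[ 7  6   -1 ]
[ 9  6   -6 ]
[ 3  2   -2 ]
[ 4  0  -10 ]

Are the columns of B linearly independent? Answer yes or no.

Row reduce B to echelon form.
R2 ← R2 − (9/7)·R1: [0, -12/7, -33/7]
R3 ← R3 − (3/7)·R1: [0, -4/7, -11/7]
R4 ← R4 − (4/7)·R1: [0, -24/7, -66/7]
R3 ← R3 − (1/3)·R2: [0, 0, 0]
R4 ← R4 − (2)·R2: [0, 0, 0]
2 pivots among 3 columns.
Only 2 < 3 pivot columns, so the columns are linearly dependent.

no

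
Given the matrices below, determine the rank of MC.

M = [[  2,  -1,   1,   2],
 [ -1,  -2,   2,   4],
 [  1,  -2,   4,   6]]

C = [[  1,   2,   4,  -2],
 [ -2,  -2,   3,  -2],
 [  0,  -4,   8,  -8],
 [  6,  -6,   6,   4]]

3

First compute MC:
[[ 16, -10,  25,  -2],
 [ 27, -30,  30,   6],
 [ 41, -46,  66,  -6]]
Now row reduce the product.
R2 ← R2 − (27/16)·R1: [0, -105/8, -195/16, 75/8]
R3 ← R3 − (41/16)·R1: [0, -163/8, 31/16, -7/8]
R3 ← R3 − (163/105)·R2: [0, 0, 146/7, -108/7]
3 nonzero rows, so rank(MC) = 3.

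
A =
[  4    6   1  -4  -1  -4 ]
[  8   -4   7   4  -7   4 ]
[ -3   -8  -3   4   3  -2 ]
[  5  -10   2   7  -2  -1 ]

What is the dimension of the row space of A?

Row reduce to echelon form.
R2 ← R2 − (2)·R1: [0, -16, 5, 12, -5, 12]
R3 ← R3 + (3/4)·R1: [0, -7/2, -9/4, 1, 9/4, -5]
R4 ← R4 − (5/4)·R1: [0, -35/2, 3/4, 12, -3/4, 4]
R3 ← R3 − (7/32)·R2: [0, 0, -107/32, -13/8, 107/32, -61/8]
R4 ← R4 − (35/32)·R2: [0, 0, -151/32, -9/8, 151/32, -73/8]
R4 ← R4 − (151/107)·R3: [0, 0, 0, 125/107, 0, 175/107]
Echelon form has 4 nonzero rows, so rank(A) = 4.
The row space has dimension equal to the rank: 4.

4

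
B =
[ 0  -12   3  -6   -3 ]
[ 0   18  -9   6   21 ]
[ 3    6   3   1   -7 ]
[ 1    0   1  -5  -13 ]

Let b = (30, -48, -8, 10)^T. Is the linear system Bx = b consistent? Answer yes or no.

yes

Row reduce the augmented matrix [B | b].
Swap R1 ↔ R3
R4 ← R4 − (1/3)·R1: [0, -2, 0, -16/3, -32/3, 38/3]
R3 ← R3 + (2/3)·R2: [0, 0, -3, -2, 11, -2]
R4 ← R4 + (1/9)·R2: [0, 0, -1, -14/3, -25/3, 22/3]
R4 ← R4 − (1/3)·R3: [0, 0, 0, -4, -12, 8]
The echelon form has 4 nonzero rows, and every pivot lies in the first 5 columns, so rank(B) = rank([B|b]) = 4.
The system is consistent.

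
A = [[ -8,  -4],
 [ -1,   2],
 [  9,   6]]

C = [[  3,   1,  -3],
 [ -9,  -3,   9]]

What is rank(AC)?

First compute AC:
[[ 12,   4, -12],
 [-21,  -7,  21],
 [-27,  -9,  27]]
Now row reduce the product.
R2 ← R2 + (7/4)·R1: [0, 0, 0]
R3 ← R3 + (9/4)·R1: [0, 0, 0]
1 nonzero row, so rank(AC) = 1.

1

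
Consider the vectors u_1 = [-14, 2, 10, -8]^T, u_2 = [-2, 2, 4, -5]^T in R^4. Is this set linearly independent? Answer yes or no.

yes

Form the matrix with these vectors as rows and row reduce.
R2 ← R2 − (1/7)·R1: [0, 12/7, 18/7, -27/7]
2 nonzero rows, so the 2 vectors span a space of dimension 2.
Since 2 = 2, the vectors are linearly independent.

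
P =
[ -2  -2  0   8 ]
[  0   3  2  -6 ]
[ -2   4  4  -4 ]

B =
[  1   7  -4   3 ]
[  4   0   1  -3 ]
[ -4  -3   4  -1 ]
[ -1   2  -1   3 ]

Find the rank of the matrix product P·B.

First compute PB:
[[-18,   2,  -2,  24],
 [ 10, -18,  17, -29],
 [  2, -34,  32, -34]]
Now row reduce the product.
R2 ← R2 + (5/9)·R1: [0, -152/9, 143/9, -47/3]
R3 ← R3 + (1/9)·R1: [0, -304/9, 286/9, -94/3]
R3 ← R3 − (2)·R2: [0, 0, 0, 0]
2 nonzero rows, so rank(PB) = 2.

2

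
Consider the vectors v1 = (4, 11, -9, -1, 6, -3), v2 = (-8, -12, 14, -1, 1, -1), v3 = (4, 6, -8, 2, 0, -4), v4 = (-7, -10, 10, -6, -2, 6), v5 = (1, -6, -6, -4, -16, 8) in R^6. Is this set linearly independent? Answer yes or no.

Form the matrix with these vectors as rows and row reduce.
R2 ← R2 + (2)·R1: [0, 10, -4, -3, 13, -7]
R3 ← R3 − R1: [0, -5, 1, 3, -6, -1]
R4 ← R4 + (7/4)·R1: [0, 37/4, -23/4, -31/4, 17/2, 3/4]
R5 ← R5 − (1/4)·R1: [0, -35/4, -15/4, -15/4, -35/2, 35/4]
R3 ← R3 + (1/2)·R2: [0, 0, -1, 3/2, 1/2, -9/2]
R4 ← R4 − (37/40)·R2: [0, 0, -41/20, -199/40, -141/40, 289/40]
R5 ← R5 + (7/8)·R2: [0, 0, -29/4, -51/8, -49/8, 21/8]
R4 ← R4 − (41/20)·R3: [0, 0, 0, -161/20, -91/20, 329/20]
R5 ← R5 − (29/4)·R3: [0, 0, 0, -69/4, -39/4, 141/4]
R5 ← R5 − (15/7)·R4: [0, 0, 0, 0, 0, 0]
4 nonzero rows, so the 5 vectors span a space of dimension 4.
Since 4 < 5, the vectors are linearly dependent.

no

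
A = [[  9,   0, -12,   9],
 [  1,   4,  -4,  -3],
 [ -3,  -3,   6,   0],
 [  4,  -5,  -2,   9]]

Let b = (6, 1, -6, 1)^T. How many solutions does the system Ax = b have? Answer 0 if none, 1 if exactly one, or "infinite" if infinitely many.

0

Row reduce the augmented matrix [A | b].
R2 ← R2 − (1/9)·R1: [0, 4, -8/3, -4, 1/3]
R3 ← R3 + (1/3)·R1: [0, -3, 2, 3, -4]
R4 ← R4 − (4/9)·R1: [0, -5, 10/3, 5, -5/3]
R3 ← R3 + (3/4)·R2: [0, 0, 0, 0, -15/4]
R4 ← R4 + (5/4)·R2: [0, 0, 0, 0, -5/4]
R4 ← R4 − (1/3)·R3: [0, 0, 0, 0, 0]
The echelon form has 3 nonzero rows; the last pivot sits in the augmented column, so rank(A) = 2 but rank([A|b]) = 3.
Since the ranks differ, the system is inconsistent.
It has no solutions.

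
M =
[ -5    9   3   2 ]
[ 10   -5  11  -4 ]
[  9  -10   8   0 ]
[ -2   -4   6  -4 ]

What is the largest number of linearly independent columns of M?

4

Row reduce to echelon form.
R2 ← R2 + (2)·R1: [0, 13, 17, 0]
R3 ← R3 + (9/5)·R1: [0, 31/5, 67/5, 18/5]
R4 ← R4 − (2/5)·R1: [0, -38/5, 24/5, -24/5]
R3 ← R3 − (31/65)·R2: [0, 0, 344/65, 18/5]
R4 ← R4 + (38/65)·R2: [0, 0, 958/65, -24/5]
R4 ← R4 − (479/172)·R3: [0, 0, 0, -1275/86]
Echelon form has 4 nonzero rows, so rank(M) = 4.
The rank gives the maximum number of linearly independent columns: 4.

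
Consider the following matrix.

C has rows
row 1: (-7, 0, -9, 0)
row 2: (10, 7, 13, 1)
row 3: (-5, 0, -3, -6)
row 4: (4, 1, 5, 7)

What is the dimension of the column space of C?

4

Row reduce to echelon form.
R2 ← R2 + (10/7)·R1: [0, 7, 1/7, 1]
R3 ← R3 − (5/7)·R1: [0, 0, 24/7, -6]
R4 ← R4 + (4/7)·R1: [0, 1, -1/7, 7]
R4 ← R4 − (1/7)·R2: [0, 0, -8/49, 48/7]
R4 ← R4 + (1/21)·R3: [0, 0, 0, 46/7]
Echelon form has 4 nonzero rows, so rank(C) = 4.
The column space has dimension equal to the rank: 4.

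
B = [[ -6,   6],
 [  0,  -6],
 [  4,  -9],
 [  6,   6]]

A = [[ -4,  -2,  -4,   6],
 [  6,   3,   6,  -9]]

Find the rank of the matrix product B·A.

1

First compute BA:
[[ 60,  30,  60, -90],
 [-36, -18, -36,  54],
 [-70, -35, -70, 105],
 [ 12,   6,  12, -18]]
Now row reduce the product.
R2 ← R2 + (3/5)·R1: [0, 0, 0, 0]
R3 ← R3 + (7/6)·R1: [0, 0, 0, 0]
R4 ← R4 − (1/5)·R1: [0, 0, 0, 0]
1 nonzero row, so rank(BA) = 1.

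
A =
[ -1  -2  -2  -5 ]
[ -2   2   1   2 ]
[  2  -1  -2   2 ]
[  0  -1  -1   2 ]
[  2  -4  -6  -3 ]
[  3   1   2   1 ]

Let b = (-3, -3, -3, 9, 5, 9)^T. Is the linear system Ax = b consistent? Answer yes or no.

no

Row reduce the augmented matrix [A | b].
R2 ← R2 − (2)·R1: [0, 6, 5, 12, 3]
R3 ← R3 + (2)·R1: [0, -5, -6, -8, -9]
R5 ← R5 + (2)·R1: [0, -8, -10, -13, -1]
R6 ← R6 + (3)·R1: [0, -5, -4, -14, 0]
R3 ← R3 + (5/6)·R2: [0, 0, -11/6, 2, -13/2]
R4 ← R4 + (1/6)·R2: [0, 0, -1/6, 4, 19/2]
R5 ← R5 + (4/3)·R2: [0, 0, -10/3, 3, 3]
R6 ← R6 + (5/6)·R2: [0, 0, 1/6, -4, 5/2]
R4 ← R4 − (1/11)·R3: [0, 0, 0, 42/11, 111/11]
R5 ← R5 − (20/11)·R3: [0, 0, 0, -7/11, 163/11]
R6 ← R6 + (1/11)·R3: [0, 0, 0, -42/11, 21/11]
R5 ← R5 + (1/6)·R4: [0, 0, 0, 0, 33/2]
R6 ← R6 + R4: [0, 0, 0, 0, 12]
R6 ← R6 − (8/11)·R5: [0, 0, 0, 0, 0]
The echelon form has 5 nonzero rows; the last pivot sits in the augmented column, so rank(A) = 4 but rank([A|b]) = 5.
Since the ranks differ, the system is inconsistent.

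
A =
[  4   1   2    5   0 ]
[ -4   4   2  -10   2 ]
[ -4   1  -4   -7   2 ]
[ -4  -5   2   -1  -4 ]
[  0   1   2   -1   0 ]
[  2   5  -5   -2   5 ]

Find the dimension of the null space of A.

Row reduce to echelon form.
R2 ← R2 + R1: [0, 5, 4, -5, 2]
R3 ← R3 + R1: [0, 2, -2, -2, 2]
R4 ← R4 + R1: [0, -4, 4, 4, -4]
R6 ← R6 − (1/2)·R1: [0, 9/2, -6, -9/2, 5]
R3 ← R3 − (2/5)·R2: [0, 0, -18/5, 0, 6/5]
R4 ← R4 + (4/5)·R2: [0, 0, 36/5, 0, -12/5]
R5 ← R5 − (1/5)·R2: [0, 0, 6/5, 0, -2/5]
R6 ← R6 − (9/10)·R2: [0, 0, -48/5, 0, 16/5]
R4 ← R4 + (2)·R3: [0, 0, 0, 0, 0]
R5 ← R5 + (1/3)·R3: [0, 0, 0, 0, 0]
R6 ← R6 − (8/3)·R3: [0, 0, 0, 0, 0]
3 nonzero rows, so rank(A) = 3.
A has 5 columns; by rank–nullity, nullity = 5 − 3 = 2.

2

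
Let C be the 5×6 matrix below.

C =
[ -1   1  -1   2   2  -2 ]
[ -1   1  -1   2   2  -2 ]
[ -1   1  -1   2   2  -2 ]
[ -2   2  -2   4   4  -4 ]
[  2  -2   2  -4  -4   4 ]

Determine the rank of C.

1

Row reduce to echelon form.
R2 ← R2 − R1: [0, 0, 0, 0, 0, 0]
R3 ← R3 − R1: [0, 0, 0, 0, 0, 0]
R4 ← R4 − (2)·R1: [0, 0, 0, 0, 0, 0]
R5 ← R5 + (2)·R1: [0, 0, 0, 0, 0, 0]
Echelon form has 1 nonzero row, so rank(C) = 1.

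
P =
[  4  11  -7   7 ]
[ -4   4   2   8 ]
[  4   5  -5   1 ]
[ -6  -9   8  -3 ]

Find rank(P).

Row reduce to echelon form.
R2 ← R2 + R1: [0, 15, -5, 15]
R3 ← R3 − R1: [0, -6, 2, -6]
R4 ← R4 + (3/2)·R1: [0, 15/2, -5/2, 15/2]
R3 ← R3 + (2/5)·R2: [0, 0, 0, 0]
R4 ← R4 − (1/2)·R2: [0, 0, 0, 0]
Echelon form has 2 nonzero rows, so rank(P) = 2.

2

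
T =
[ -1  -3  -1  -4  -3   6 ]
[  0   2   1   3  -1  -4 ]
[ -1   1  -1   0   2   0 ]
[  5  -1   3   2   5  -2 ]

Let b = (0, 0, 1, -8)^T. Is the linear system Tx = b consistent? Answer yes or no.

yes

Row reduce the augmented matrix [T | b].
R3 ← R3 − R1: [0, 4, 0, 4, 5, -6, 1]
R4 ← R4 + (5)·R1: [0, -16, -2, -18, -10, 28, -8]
R3 ← R3 − (2)·R2: [0, 0, -2, -2, 7, 2, 1]
R4 ← R4 + (8)·R2: [0, 0, 6, 6, -18, -4, -8]
R4 ← R4 + (3)·R3: [0, 0, 0, 0, 3, 2, -5]
The echelon form has 4 nonzero rows, and every pivot lies in the first 6 columns, so rank(T) = rank([T|b]) = 4.
The system is consistent.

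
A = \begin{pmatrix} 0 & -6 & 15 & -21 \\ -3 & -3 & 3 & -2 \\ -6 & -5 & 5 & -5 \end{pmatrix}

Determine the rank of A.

Row reduce to echelon form.
Swap R1 ↔ R2
R3 ← R3 − (2)·R1: [0, 1, -1, -1]
R3 ← R3 + (1/6)·R2: [0, 0, 3/2, -9/2]
Echelon form has 3 nonzero rows, so rank(A) = 3.

3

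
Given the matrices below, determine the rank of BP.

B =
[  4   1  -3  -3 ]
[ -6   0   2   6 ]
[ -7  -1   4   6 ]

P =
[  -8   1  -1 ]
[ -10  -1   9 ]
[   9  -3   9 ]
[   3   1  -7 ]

2

First compute BP:
[[-78,   9,  -1],
 [ 84,  -6, -18],
 [120, -12,  -8]]
Now row reduce the product.
R2 ← R2 + (14/13)·R1: [0, 48/13, -248/13]
R3 ← R3 + (20/13)·R1: [0, 24/13, -124/13]
R3 ← R3 − (1/2)·R2: [0, 0, 0]
2 nonzero rows, so rank(BP) = 2.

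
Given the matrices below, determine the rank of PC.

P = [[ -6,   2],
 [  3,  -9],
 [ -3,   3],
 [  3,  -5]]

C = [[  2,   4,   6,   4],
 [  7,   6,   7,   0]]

2

First compute PC:
[[  2, -12, -22, -24],
 [-57, -42, -45,  12],
 [ 15,   6,   3, -12],
 [-29, -18, -17,  12]]
Now row reduce the product.
R2 ← R2 + (57/2)·R1: [0, -384, -672, -672]
R3 ← R3 − (15/2)·R1: [0, 96, 168, 168]
R4 ← R4 + (29/2)·R1: [0, -192, -336, -336]
R3 ← R3 + (1/4)·R2: [0, 0, 0, 0]
R4 ← R4 − (1/2)·R2: [0, 0, 0, 0]
2 nonzero rows, so rank(PC) = 2.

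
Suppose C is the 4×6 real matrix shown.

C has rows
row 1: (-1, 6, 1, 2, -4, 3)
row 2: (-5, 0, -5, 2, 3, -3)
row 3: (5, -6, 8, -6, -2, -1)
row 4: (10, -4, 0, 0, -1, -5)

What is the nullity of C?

2

Row reduce to echelon form.
R2 ← R2 − (5)·R1: [0, -30, -10, -8, 23, -18]
R3 ← R3 + (5)·R1: [0, 24, 13, 4, -22, 14]
R4 ← R4 + (10)·R1: [0, 56, 10, 20, -41, 25]
R3 ← R3 + (4/5)·R2: [0, 0, 5, -12/5, -18/5, -2/5]
R4 ← R4 + (28/15)·R2: [0, 0, -26/3, 76/15, 29/15, -43/5]
R4 ← R4 + (26/15)·R3: [0, 0, 0, 68/75, -323/75, -697/75]
4 nonzero rows, so rank(C) = 4.
C has 6 columns; by rank–nullity, nullity = 6 − 4 = 2.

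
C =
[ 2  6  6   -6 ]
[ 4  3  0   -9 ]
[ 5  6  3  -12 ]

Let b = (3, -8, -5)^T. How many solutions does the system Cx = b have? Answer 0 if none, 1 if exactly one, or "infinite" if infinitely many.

0

Row reduce the augmented matrix [C | b].
R2 ← R2 − (2)·R1: [0, -9, -12, 3, -14]
R3 ← R3 − (5/2)·R1: [0, -9, -12, 3, -25/2]
R3 ← R3 − R2: [0, 0, 0, 0, 3/2]
The echelon form has 3 nonzero rows; the last pivot sits in the augmented column, so rank(C) = 2 but rank([C|b]) = 3.
Since the ranks differ, the system is inconsistent.
It has no solutions.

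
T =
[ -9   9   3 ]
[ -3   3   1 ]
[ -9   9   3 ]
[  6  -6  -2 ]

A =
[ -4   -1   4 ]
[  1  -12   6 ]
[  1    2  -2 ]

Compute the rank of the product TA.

1

First compute TA:
[[ 48, -93,  12],
 [ 16, -31,   4],
 [ 48, -93,  12],
 [-32,  62,  -8]]
Now row reduce the product.
R2 ← R2 − (1/3)·R1: [0, 0, 0]
R3 ← R3 − R1: [0, 0, 0]
R4 ← R4 + (2/3)·R1: [0, 0, 0]
1 nonzero row, so rank(TA) = 1.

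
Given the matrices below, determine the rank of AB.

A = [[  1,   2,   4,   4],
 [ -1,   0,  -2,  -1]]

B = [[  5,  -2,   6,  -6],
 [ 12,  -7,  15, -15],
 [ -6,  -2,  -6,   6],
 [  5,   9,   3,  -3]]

First compute AB:
[[ 25,  12,  24, -24],
 [  2,  -3,   3,  -3]]
Now row reduce the product.
R2 ← R2 − (2/25)·R1: [0, -99/25, 27/25, -27/25]
2 nonzero rows, so rank(AB) = 2.

2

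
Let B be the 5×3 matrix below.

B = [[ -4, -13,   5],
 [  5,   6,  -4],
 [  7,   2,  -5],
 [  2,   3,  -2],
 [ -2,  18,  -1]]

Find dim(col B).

3

Row reduce to echelon form.
R2 ← R2 + (5/4)·R1: [0, -41/4, 9/4]
R3 ← R3 + (7/4)·R1: [0, -83/4, 15/4]
R4 ← R4 + (1/2)·R1: [0, -7/2, 1/2]
R5 ← R5 − (1/2)·R1: [0, 49/2, -7/2]
R3 ← R3 − (83/41)·R2: [0, 0, -33/41]
R4 ← R4 − (14/41)·R2: [0, 0, -11/41]
R5 ← R5 + (98/41)·R2: [0, 0, 77/41]
R4 ← R4 − (1/3)·R3: [0, 0, 0]
R5 ← R5 + (7/3)·R3: [0, 0, 0]
Echelon form has 3 nonzero rows, so rank(B) = 3.
The column space has dimension equal to the rank: 3.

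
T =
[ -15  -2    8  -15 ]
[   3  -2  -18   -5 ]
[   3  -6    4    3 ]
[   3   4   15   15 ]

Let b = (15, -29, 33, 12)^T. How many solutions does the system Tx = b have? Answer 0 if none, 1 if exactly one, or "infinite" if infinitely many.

Row reduce the augmented matrix [T | b].
R2 ← R2 + (1/5)·R1: [0, -12/5, -82/5, -8, -26]
R3 ← R3 + (1/5)·R1: [0, -32/5, 28/5, 0, 36]
R4 ← R4 + (1/5)·R1: [0, 18/5, 83/5, 12, 15]
R3 ← R3 − (8/3)·R2: [0, 0, 148/3, 64/3, 316/3]
R4 ← R4 + (3/2)·R2: [0, 0, -8, 0, -24]
R4 ← R4 + (6/37)·R3: [0, 0, 0, 128/37, -256/37]
The echelon form has 4 nonzero rows, and every pivot lies in the first 4 columns, so rank(T) = rank([T|b]) = 4.
The system is consistent.
rank = 4 = number of unknowns, so the solution is unique.

1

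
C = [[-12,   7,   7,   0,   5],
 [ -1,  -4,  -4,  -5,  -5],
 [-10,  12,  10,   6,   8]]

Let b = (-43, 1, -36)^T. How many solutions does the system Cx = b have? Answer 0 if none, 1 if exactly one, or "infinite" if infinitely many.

Row reduce the augmented matrix [C | b].
R2 ← R2 − (1/12)·R1: [0, -55/12, -55/12, -5, -65/12, 55/12]
R3 ← R3 − (5/6)·R1: [0, 37/6, 25/6, 6, 23/6, -1/6]
R3 ← R3 + (74/55)·R2: [0, 0, -2, -8/11, -38/11, 6]
The echelon form has 3 nonzero rows, and every pivot lies in the first 5 columns, so rank(C) = rank([C|b]) = 3.
The system is consistent.
rank = 3 < 5 unknowns, so there are infinitely many solutions.

infinite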